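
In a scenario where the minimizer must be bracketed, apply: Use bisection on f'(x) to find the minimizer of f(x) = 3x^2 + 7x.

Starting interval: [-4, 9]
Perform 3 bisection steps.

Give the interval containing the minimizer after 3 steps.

Finding critical point of f(x) = 3x^2 + 7x using bisection on f'(x) = 6x + 7.
f'(x) = 0 when x = -7/6.
Starting interval: [-4, 9]
Step 1: mid = 5/2, f'(mid) = 22, new interval = [-4, 5/2]
Step 2: mid = -3/4, f'(mid) = 5/2, new interval = [-4, -3/4]
Step 3: mid = -19/8, f'(mid) = -29/4, new interval = [-19/8, -3/4]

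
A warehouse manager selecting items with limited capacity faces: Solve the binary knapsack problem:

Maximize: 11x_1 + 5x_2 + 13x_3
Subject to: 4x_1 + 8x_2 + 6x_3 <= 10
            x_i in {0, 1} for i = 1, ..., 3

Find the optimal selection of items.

Items: item 1 (v=11, w=4), item 2 (v=5, w=8), item 3 (v=13, w=6)
Capacity: 10
Checking all 8 subsets (w = total weight, v = total value):
  {}: w = 0, v = 0
  {1}: w = 4, v = 11
  {2}: w = 8, v = 5
  {3}: w = 6, v = 13
  {1, 2}: w = 12 > 10, infeasible
  {1, 3}: w = 10, v = 24
  {2, 3}: w = 14 > 10, infeasible
  {1, 2, 3}: w = 18 > 10, infeasible
Best feasible subset: items [1, 3]
Total weight: 10 <= 10, total value: 24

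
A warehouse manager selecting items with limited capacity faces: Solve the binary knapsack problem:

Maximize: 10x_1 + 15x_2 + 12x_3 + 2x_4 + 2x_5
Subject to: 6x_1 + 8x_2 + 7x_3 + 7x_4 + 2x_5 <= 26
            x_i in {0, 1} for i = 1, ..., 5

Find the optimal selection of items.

Items: item 1 (v=10, w=6), item 2 (v=15, w=8), item 3 (v=12, w=7), item 4 (v=2, w=7), item 5 (v=2, w=2)
Capacity: 26
Checking all 32 subsets (w = total weight, v = total value):
  {}: w = 0, v = 0
  {1}: w = 6, v = 10
  {2}: w = 8, v = 15
  {3}: w = 7, v = 12
  {4}: w = 7, v = 2
  {5}: w = 2, v = 2
  {1, 2}: w = 14, v = 25
  {1, 3}: w = 13, v = 22
  {1, 4}: w = 13, v = 12
  {1, 5}: w = 8, v = 12
  {2, 3}: w = 15, v = 27
  {2, 4}: w = 15, v = 17
  {2, 5}: w = 10, v = 17
  {3, 4}: w = 14, v = 14
  {3, 5}: w = 9, v = 14
  {4, 5}: w = 9, v = 4
  {1, 2, 3}: w = 21, v = 37
  {1, 2, 4}: w = 21, v = 27
  {1, 2, 5}: w = 16, v = 27
  {1, 3, 4}: w = 20, v = 24
  {1, 3, 5}: w = 15, v = 24
  {1, 4, 5}: w = 15, v = 14
  {2, 3, 4}: w = 22, v = 29
  {2, 3, 5}: w = 17, v = 29
  {2, 4, 5}: w = 17, v = 19
  {3, 4, 5}: w = 16, v = 16
  {1, 2, 3, 4}: w = 28 > 26, infeasible
  {1, 2, 3, 5}: w = 23, v = 39
  {1, 2, 4, 5}: w = 23, v = 29
  {1, 3, 4, 5}: w = 22, v = 26
  {2, 3, 4, 5}: w = 24, v = 31
  {1, 2, 3, 4, 5}: w = 30 > 26, infeasible
Best feasible subset: items [1, 2, 3, 5]
Total weight: 23 <= 26, total value: 39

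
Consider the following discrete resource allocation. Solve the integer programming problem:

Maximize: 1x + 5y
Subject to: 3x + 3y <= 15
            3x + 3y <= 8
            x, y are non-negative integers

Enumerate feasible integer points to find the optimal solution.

Constraint 1: 3x + 3y <= 15
Constraint 2: 3x + 3y <= 8
Feasible x range (need y >= 0): 0 <= x <= min(15/3, 8/3) => x in {0, ..., 2}.
Enumerate feasible integer points row by row (the coefficient of y is 5 > 0, so for each x the largest feasible y gives the best value):
  x = 0: y <= min((15 - 3*0)/3, (8 - 3*0)/3) => y in {0, ..., 2}; best 1*0 + 5*2 = 10
  x = 1: y <= min((15 - 3*1)/3, (8 - 3*1)/3) => y in {0, ..., 1}; best 1*1 + 5*1 = 6
  x = 2: y <= min((15 - 3*2)/3, (8 - 3*2)/3) => y in {0}; best 1*2 + 5*0 = 2
The maximum 1x + 5y = 10 is achieved at x = 0, y = 2.
Check: 3*0 + 3*2 = 6 <= 15 and 3*0 + 3*2 = 6 <= 8.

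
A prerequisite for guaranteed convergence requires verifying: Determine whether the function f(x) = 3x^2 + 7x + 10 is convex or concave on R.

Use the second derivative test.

f(x) = 3x^2 + 7x + 10
f'(x) = 6x + 7
f''(x) = 6
Since f''(x) = 6 > 0 for all x, f is convex on R.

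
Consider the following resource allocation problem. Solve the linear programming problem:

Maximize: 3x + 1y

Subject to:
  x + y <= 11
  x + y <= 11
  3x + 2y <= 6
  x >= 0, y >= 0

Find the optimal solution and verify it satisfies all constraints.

Feasible vertices: (0, 0), (0, 3), (2, 0)
Objective 3x + 1y at each vertex:
  (0, 0): 0
  (0, 3): 3
  (2, 0): 6
Maximum is 6 at (2, 0).
Verify constraints at (x, y) = (2, 0):
  1*2 + 1*0 = 2 <= 11
  1*2 + 1*0 = 2 <= 11
  3*2 + 2*0 = 6 <= 6 (active)
  x = 2 >= 0, y = 0 >= 0. All constraints satisfied.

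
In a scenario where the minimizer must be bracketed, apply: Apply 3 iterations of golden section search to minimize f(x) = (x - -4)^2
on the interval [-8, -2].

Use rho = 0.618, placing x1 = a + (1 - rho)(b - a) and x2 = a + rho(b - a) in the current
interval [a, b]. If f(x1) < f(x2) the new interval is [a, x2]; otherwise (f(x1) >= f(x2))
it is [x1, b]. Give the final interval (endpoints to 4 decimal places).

Golden section search for min of f(x) = (x - -4)^2 on [-8, -2].
Each step: x1 = a + (1 - rho)(b - a), x2 = a + rho(b - a); if f(x1) < f(x2) keep [a, x2], otherwise keep [x1, b].
Step 1: [-8.0000, -2.0000], x1=-5.7080 (f=2.9173), x2=-4.2920 (f=0.0853); f(x1) > f(x2) => keep [-5.7080, -2.0000]
Step 2: [-5.7080, -2.0000], x1=-4.2915 (f=0.0850), x2=-3.4165 (f=0.3405); f(x1) < f(x2) => keep [-5.7080, -3.4165]
Step 3: [-5.7080, -3.4165], x1=-4.8326 (f=0.6933), x2=-4.2918 (f=0.0852); f(x1) > f(x2) => keep [-4.8326, -3.4165]
Final interval: [-4.8326, -3.4165]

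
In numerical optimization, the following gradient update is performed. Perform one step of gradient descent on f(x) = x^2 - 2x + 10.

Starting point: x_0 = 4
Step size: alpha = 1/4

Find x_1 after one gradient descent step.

f(x) = x^2 - 2x + 10
f'(x) = 2x - 2
f'(4) = 2*4 + (-2) = 6
x_1 = x_0 - alpha * f'(x_0) = 4 - 1/4 * 6 = 5/2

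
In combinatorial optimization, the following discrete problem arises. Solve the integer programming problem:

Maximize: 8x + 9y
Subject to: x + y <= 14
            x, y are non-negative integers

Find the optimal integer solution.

Objective: 8x + 9y, constraint: x + y <= 14
Coefficient of y is 9 > coefficient of x is 8, so allocate the entire budget to y.
Optimal: x = 0, y = 14, value = 126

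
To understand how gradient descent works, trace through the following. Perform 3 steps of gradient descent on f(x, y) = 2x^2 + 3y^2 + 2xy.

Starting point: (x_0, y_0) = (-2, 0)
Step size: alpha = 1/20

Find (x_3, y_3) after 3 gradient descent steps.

f(x,y) = 2x^2 + 3y^2 + 2xy
grad_x = 4x + 2y, grad_y = 6y + 2x
Step 1: grad = (-8, -4), (-8/5, 1/5)
Step 2: grad = (-6, -2), (-13/10, 3/10)
Step 3: grad = (-23/5, -4/5), (-107/100, 17/50)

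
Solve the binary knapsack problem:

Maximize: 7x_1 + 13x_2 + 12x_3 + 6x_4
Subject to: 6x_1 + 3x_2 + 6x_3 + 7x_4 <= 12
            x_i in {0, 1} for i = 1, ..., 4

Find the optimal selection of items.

Items: item 1 (v=7, w=6), item 2 (v=13, w=3), item 3 (v=12, w=6), item 4 (v=6, w=7)
Capacity: 12
Checking all 16 subsets (w = total weight, v = total value):
  {}: w = 0, v = 0
  {1}: w = 6, v = 7
  {2}: w = 3, v = 13
  {3}: w = 6, v = 12
  {4}: w = 7, v = 6
  {1, 2}: w = 9, v = 20
  {1, 3}: w = 12, v = 19
  {1, 4}: w = 13 > 12, infeasible
  {2, 3}: w = 9, v = 25
  {2, 4}: w = 10, v = 19
  {3, 4}: w = 13 > 12, infeasible
  {1, 2, 3}: w = 15 > 12, infeasible
  {1, 2, 4}: w = 16 > 12, infeasible
  {1, 3, 4}: w = 19 > 12, infeasible
  {2, 3, 4}: w = 16 > 12, infeasible
  {1, 2, 3, 4}: w = 22 > 12, infeasible
Best feasible subset: items [2, 3]
Total weight: 9 <= 12, total value: 25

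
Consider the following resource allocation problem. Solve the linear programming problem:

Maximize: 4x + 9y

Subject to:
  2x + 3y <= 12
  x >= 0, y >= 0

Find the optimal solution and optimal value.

The feasible region has vertices at [(0, 0), (6, 0), (0, 4)].
Checking objective 4x + 9y at each vertex:
  (0, 0): 4*0 + 9*0 = 0
  (6, 0): 4*6 + 9*0 = 24
  (0, 4): 4*0 + 9*4 = 36
Maximum is 36 at (0, 4).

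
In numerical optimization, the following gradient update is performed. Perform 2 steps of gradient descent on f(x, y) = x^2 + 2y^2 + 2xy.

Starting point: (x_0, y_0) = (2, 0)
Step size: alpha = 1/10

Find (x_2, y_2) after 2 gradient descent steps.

f(x,y) = x^2 + 2y^2 + 2xy
grad_x = 2x + 2y, grad_y = 4y + 2x
Step 1: grad = (4, 4), (8/5, -2/5)
Step 2: grad = (12/5, 8/5), (34/25, -14/25)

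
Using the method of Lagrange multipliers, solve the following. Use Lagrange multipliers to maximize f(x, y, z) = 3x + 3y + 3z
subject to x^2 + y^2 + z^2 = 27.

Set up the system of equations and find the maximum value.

Lagrange conditions: 3 = 2*lambda*x, 3 = 2*lambda*y, 3 = 2*lambda*z
So x:3 = y:3 = z:3, i.e. x = 3t, y = 3t, z = 3t
Constraint: t^2*(3^2 + 3^2 + 3^2) = 27
  t^2 * 27 = 27  =>  t = sqrt(1)
Maximum = 3*3t + 3*3t + 3*3t = 27*sqrt(1) = 27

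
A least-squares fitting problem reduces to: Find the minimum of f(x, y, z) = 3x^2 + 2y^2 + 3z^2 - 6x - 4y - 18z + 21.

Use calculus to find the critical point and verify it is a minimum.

f(x,y,z) = 3x^2 + 2y^2 + 3z^2 - 6x - 4y - 18z + 21
df/dx = 6x + (-6) = 0 => x = 1
df/dy = 4y + (-4) = 0 => y = 1
df/dz = 6z + (-18) = 0 => z = 3
f(1,1,3) = 3*(1)^2 + 2*(1)^2 + 3*(3)^2 + -6*(1) + -4*(1) + -18*(3) + 21 = -11
Hessian is diagonal with entries 6, 4, 6 > 0, confirmed minimum.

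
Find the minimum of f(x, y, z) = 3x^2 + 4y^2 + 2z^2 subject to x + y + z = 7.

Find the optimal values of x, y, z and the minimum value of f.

Using Lagrange multipliers on f = 3x^2 + 4y^2 + 2z^2 with constraint x + y + z = 7:
Conditions: 2*3*x = lambda, 2*4*y = lambda, 2*2*z = lambda
So x = lambda/6, y = lambda/8, z = lambda/4
Substituting into constraint: lambda * (13/24) = 7
lambda = 168/13
x = 28/13, y = 21/13, z = 42/13
Minimum value = 588/13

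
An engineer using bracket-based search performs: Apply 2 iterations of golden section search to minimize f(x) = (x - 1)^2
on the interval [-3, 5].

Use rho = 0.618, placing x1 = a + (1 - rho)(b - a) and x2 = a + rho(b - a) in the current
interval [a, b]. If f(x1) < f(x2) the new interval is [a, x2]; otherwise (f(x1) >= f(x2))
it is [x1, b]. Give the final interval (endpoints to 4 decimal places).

Golden section search for min of f(x) = (x - 1)^2 on [-3, 5].
Each step: x1 = a + (1 - rho)(b - a), x2 = a + rho(b - a); if f(x1) < f(x2) keep [a, x2], otherwise keep [x1, b].
Step 1: [-3.0000, 5.0000], x1=0.0560 (f=0.8911), x2=1.9440 (f=0.8911); f(x1) = f(x2) (tie, not '<') => keep [0.0560, 5.0000]
Step 2: [0.0560, 5.0000], x1=1.9446 (f=0.8923), x2=3.1114 (f=4.4580); f(x1) < f(x2) => keep [0.0560, 3.1114]
Final interval: [0.0560, 3.1114]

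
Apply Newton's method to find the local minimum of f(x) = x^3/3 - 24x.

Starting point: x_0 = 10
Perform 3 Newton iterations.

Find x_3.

f(x) = x^3/3 - 24x
f'(x) = x^2 - 24, f''(x) = 2x
Newton update: x_{n+1} = x_n - (x_n^2 - 24)/(2*x_n)
Step 1: x_0 = 10, f'=76, f''=20, x_1 = 31/5
Step 2: x_1 = 31/5, f'=361/25, f''=62/5, x_2 = 1561/310
Step 3: x_2 = 1561/310, f'=130321/96100, f''=1561/155, x_3 = 4743121/967820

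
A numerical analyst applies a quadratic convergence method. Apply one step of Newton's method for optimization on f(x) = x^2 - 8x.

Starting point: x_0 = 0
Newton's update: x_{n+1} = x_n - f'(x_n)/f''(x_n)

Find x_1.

f(x) = x^2 - 8x
f'(x) = 2x + (-8), f''(x) = 2
Newton step: x_1 = x_0 - f'(x_0)/f''(x_0)
f'(0) = -8
x_1 = 0 - -8/2 = 4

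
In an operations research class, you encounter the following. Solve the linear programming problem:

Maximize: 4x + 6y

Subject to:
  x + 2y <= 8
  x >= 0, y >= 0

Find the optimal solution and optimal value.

The feasible region has vertices at [(0, 0), (8, 0), (0, 4)].
Checking objective 4x + 6y at each vertex:
  (0, 0): 4*0 + 6*0 = 0
  (8, 0): 4*8 + 6*0 = 32
  (0, 4): 4*0 + 6*4 = 24
Maximum is 32 at (8, 0).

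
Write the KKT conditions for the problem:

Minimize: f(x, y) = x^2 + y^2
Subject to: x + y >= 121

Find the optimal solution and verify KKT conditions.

KKT conditions for min x^2 + y^2 s.t. x + y >= 121:
Stationarity: 2x = mu, 2y = mu
So x = y = mu/2.
Complementary slackness: mu*(x + y - 121) = 0
Primal feasibility: x + y >= 121; dual feasibility: mu >= 0
If mu = 0 then x = y = 0, but 0 + 0 < 121 is infeasible, so the constraint is active.
Constraint active: x + y = 2*(mu/2) = 121 => mu = 121
x = y = 121/2, f = 14641/2
Verify: stationarity 2*(121/2) = 121 = mu; primal 121/2 + 121/2 = 121 >= 121; dual mu = 121 >= 0; complementary slackness 121*(121 - 121) = 0. All KKT conditions hold.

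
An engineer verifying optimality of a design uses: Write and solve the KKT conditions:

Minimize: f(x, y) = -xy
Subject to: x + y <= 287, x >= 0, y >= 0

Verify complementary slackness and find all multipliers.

Problem: min -xy s.t. x + y <= 287 (multiplier lambda), x >= 0 (mu_x), y >= 0 (mu_y)
KKT stationarity: -y + lambda - mu_x = 0, -x + lambda - mu_y = 0, with lambda, mu_x, mu_y >= 0
Complementary slackness: lambda*(x + y - 287) = 0, mu_x*x = 0, mu_y*y = 0
If lambda = 0: y = -mu_x <= 0 and x = -mu_y <= 0 force x = y = 0 with f = 0; but x = y = 287/2 is feasible with f = -82369/4 < 0, so this is not the minimum. Hence lambda > 0 and x + y = 287.
Try x > 0, y > 0 (so mu_x = mu_y = 0): y = lambda, x = lambda => x = y = lambda
x + y = 287 => 2*lambda = 287 => lambda = 287/2
x* = y* = 287/2 > 0, consistent with mu_x = mu_y = 0.
(Any feasible point with x = 0 or y = 0 has f = 0 > -82369/4, so the minimum is not on those boundaries.)
min(-xy) = -82369/4 (i.e. max xy = 82369/4)
Multipliers: lambda = 287/2, mu_x = 0, mu_y = 0
Complementary slackness: lambda*(x + y - 287) = 287/2*(287/2 + 287/2 - 287) = 0, mu_x*x = 0*287/2 = 0, mu_y*y = 0*287/2 = 0. Satisfied.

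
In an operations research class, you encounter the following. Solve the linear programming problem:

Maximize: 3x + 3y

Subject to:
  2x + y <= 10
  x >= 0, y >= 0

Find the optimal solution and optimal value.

The feasible region has vertices at [(0, 0), (5, 0), (0, 10)].
Checking objective 3x + 3y at each vertex:
  (0, 0): 3*0 + 3*0 = 0
  (5, 0): 3*5 + 3*0 = 15
  (0, 10): 3*0 + 3*10 = 30
Maximum is 30 at (0, 10).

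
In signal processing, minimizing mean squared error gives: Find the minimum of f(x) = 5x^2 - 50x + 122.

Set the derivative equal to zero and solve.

f(x) = 5x^2 - 50x + 122
f'(x) = 10x + (-50) = 0
x = 50/10 = 5
f(5) = -3
Since f''(x) = 10 > 0, this is a minimum.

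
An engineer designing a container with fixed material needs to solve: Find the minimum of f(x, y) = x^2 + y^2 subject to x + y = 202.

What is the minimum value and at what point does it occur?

Substitute y = 202 - x into f(x,y) = x^2 + y^2:
g(x) = x^2 + (202 - x)^2 = 2x^2 - 404x + 40804
g'(x) = 4x - 404 = 0  =>  x = 101
y = 202 - 101 = 101
Minimum value = 101^2 + 101^2 = 20402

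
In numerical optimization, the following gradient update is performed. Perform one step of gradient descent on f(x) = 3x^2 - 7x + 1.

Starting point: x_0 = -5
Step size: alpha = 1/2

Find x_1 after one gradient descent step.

f(x) = 3x^2 - 7x + 1
f'(x) = 6x - 7
f'(-5) = 6*-5 + (-7) = -37
x_1 = x_0 - alpha * f'(x_0) = -5 - 1/2 * -37 = 27/2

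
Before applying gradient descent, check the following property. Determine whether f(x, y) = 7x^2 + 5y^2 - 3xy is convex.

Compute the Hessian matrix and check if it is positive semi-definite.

f(x,y) = 7x^2 + 5y^2 - 3xy
Hessian H = [[14, -3], [-3, 10]]
trace(H) = 24, det(H) = 131
Eigenvalues: (24 +/- sqrt(52)) / 2 = 15.61, 8.394
Since both eigenvalues > 0, f is convex.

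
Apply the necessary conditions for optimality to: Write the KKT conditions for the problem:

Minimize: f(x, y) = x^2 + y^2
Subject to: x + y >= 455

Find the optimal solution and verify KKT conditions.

KKT conditions for min x^2 + y^2 s.t. x + y >= 455:
Stationarity: 2x = mu, 2y = mu
So x = y = mu/2.
Complementary slackness: mu*(x + y - 455) = 0
Primal feasibility: x + y >= 455; dual feasibility: mu >= 0
If mu = 0 then x = y = 0, but 0 + 0 < 455 is infeasible, so the constraint is active.
Constraint active: x + y = 2*(mu/2) = 455 => mu = 455
x = y = 455/2, f = 207025/2
Verify: stationarity 2*(455/2) = 455 = mu; primal 455/2 + 455/2 = 455 >= 455; dual mu = 455 >= 0; complementary slackness 455*(455 - 455) = 0. All KKT conditions hold.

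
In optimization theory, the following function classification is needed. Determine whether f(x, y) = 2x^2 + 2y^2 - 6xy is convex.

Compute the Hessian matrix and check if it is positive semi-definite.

f(x,y) = 2x^2 + 2y^2 - 6xy
Hessian H = [[4, -6], [-6, 4]]
trace(H) = 8, det(H) = -20
Eigenvalues: (8 +/- sqrt(144)) / 2 = 10, -2
Since not both eigenvalues positive, f is neither convex nor concave.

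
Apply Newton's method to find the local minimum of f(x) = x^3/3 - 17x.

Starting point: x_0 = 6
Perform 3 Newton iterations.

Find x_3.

f(x) = x^3/3 - 17x
f'(x) = x^2 - 17, f''(x) = 2x
Newton update: x_{n+1} = x_n - (x_n^2 - 17)/(2*x_n)
Step 1: x_0 = 6, f'=19, f''=12, x_1 = 53/12
Step 2: x_1 = 53/12, f'=361/144, f''=53/6, x_2 = 5257/1272
Step 3: x_2 = 5257/1272, f'=130321/1617984, f''=5257/636, x_3 = 55141777/13373808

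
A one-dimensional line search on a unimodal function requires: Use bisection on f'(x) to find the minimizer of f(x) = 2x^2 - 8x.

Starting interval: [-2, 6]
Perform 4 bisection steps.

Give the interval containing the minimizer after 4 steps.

Finding critical point of f(x) = 2x^2 - 8x using bisection on f'(x) = 4x + -8.
f'(x) = 0 when x = 2.
Starting interval: [-2, 6]
Step 1: mid = 2, f'(mid) = 0, new interval = [2, 2]
Step 2: mid = 2, f'(mid) = 0, new interval = [2, 2]
Step 3: mid = 2, f'(mid) = 0, new interval = [2, 2]
Step 4: mid = 2, f'(mid) = 0, new interval = [2, 2]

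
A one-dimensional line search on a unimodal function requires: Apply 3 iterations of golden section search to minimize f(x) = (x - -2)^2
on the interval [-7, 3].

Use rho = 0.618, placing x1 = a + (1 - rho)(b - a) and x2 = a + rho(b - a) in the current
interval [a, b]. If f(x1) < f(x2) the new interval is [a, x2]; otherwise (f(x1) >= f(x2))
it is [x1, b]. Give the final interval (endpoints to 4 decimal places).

Golden section search for min of f(x) = (x - -2)^2 on [-7, 3].
Each step: x1 = a + (1 - rho)(b - a), x2 = a + rho(b - a); if f(x1) < f(x2) keep [a, x2], otherwise keep [x1, b].
Step 1: [-7.0000, 3.0000], x1=-3.1800 (f=1.3924), x2=-0.8200 (f=1.3924); f(x1) = f(x2) (tie, not '<') => keep [-3.1800, 3.0000]
Step 2: [-3.1800, 3.0000], x1=-0.8192 (f=1.3942), x2=0.6392 (f=6.9656); f(x1) < f(x2) => keep [-3.1800, 0.6392]
Step 3: [-3.1800, 0.6392], x1=-1.7211 (f=0.0778), x2=-0.8197 (f=1.3931); f(x1) < f(x2) => keep [-3.1800, -0.8197]
Final interval: [-3.1800, -0.8197]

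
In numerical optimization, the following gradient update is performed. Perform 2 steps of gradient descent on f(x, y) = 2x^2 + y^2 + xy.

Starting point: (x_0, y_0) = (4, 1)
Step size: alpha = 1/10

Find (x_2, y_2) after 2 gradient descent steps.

f(x,y) = 2x^2 + y^2 + xy
grad_x = 4x + 1y, grad_y = 2y + 1x
Step 1: grad = (17, 6), (23/10, 2/5)
Step 2: grad = (48/5, 31/10), (67/50, 9/100)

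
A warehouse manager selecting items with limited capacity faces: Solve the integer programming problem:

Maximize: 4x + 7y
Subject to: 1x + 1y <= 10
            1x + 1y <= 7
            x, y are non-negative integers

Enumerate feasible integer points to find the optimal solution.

Constraint 1: 1x + 1y <= 10
Constraint 2: 1x + 1y <= 7
Feasible x range (need y >= 0): 0 <= x <= min(10/1, 7/1) => x in {0, ..., 7}.
Enumerate feasible integer points row by row (the coefficient of y is 7 > 0, so for each x the largest feasible y gives the best value):
  x = 0: y <= min((10 - 1*0)/1, (7 - 1*0)/1) => y in {0, ..., 7}; best 4*0 + 7*7 = 49
  x = 1: y <= min((10 - 1*1)/1, (7 - 1*1)/1) => y in {0, ..., 6}; best 4*1 + 7*6 = 46
  x = 2: y <= min((10 - 1*2)/1, (7 - 1*2)/1) => y in {0, ..., 5}; best 4*2 + 7*5 = 43
  x = 3: y <= min((10 - 1*3)/1, (7 - 1*3)/1) => y in {0, ..., 4}; best 4*3 + 7*4 = 40
  x = 4: y <= min((10 - 1*4)/1, (7 - 1*4)/1) => y in {0, ..., 3}; best 4*4 + 7*3 = 37
  x = 5: y <= min((10 - 1*5)/1, (7 - 1*5)/1) => y in {0, ..., 2}; best 4*5 + 7*2 = 34
  x = 6: y <= min((10 - 1*6)/1, (7 - 1*6)/1) => y in {0, ..., 1}; best 4*6 + 7*1 = 31
  x = 7: y <= min((10 - 1*7)/1, (7 - 1*7)/1) => y in {0}; best 4*7 + 7*0 = 28
The maximum 4x + 7y = 49 is achieved at x = 0, y = 7.
Check: 1*0 + 1*7 = 7 <= 10 and 1*0 + 1*7 = 7 <= 7.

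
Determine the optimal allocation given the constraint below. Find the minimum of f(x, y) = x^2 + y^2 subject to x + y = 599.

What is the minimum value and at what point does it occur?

Substitute y = 599 - x into f(x,y) = x^2 + y^2:
g(x) = x^2 + (599 - x)^2 = 2x^2 - 1198x + 358801
g'(x) = 4x - 1198 = 0  =>  x = 599/2
y = 599 - 599/2 = 599/2
Minimum value = (599/2)^2 + (599/2)^2 = 358801/2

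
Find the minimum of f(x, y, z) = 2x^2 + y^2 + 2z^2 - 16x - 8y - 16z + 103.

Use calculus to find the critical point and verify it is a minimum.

f(x,y,z) = 2x^2 + y^2 + 2z^2 - 16x - 8y - 16z + 103
df/dx = 4x + (-16) = 0 => x = 4
df/dy = 2y + (-8) = 0 => y = 4
df/dz = 4z + (-16) = 0 => z = 4
f(4,4,4) = 2*(4)^2 + 1*(4)^2 + 2*(4)^2 + -16*(4) + -8*(4) + -16*(4) + 103 = 23
Hessian is diagonal with entries 4, 2, 4 > 0, confirmed minimum.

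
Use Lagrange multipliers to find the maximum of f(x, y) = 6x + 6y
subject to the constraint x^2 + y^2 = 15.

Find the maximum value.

Set up Lagrange conditions: grad f = lambda * grad g
  6 = 2*lambda*x
  6 = 2*lambda*y
From these: x/y = 6/6, so x = 6t, y = 6t for some t.
Substitute into constraint: (6t)^2 + (6t)^2 = 15
  t^2 * 72 = 15
  t = sqrt(15/72)
Maximum = 6*x + 6*y = (6^2 + 6^2)*t = 72 * sqrt(15/72) = sqrt(1080)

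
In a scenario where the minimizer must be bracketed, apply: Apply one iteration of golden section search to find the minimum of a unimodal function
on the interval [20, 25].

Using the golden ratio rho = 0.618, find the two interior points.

Golden section search on [20, 25].
Golden ratio rho = 0.618 (approx).
Interior points:
  x_1 = 20 + (1-0.618)*5 = 21.9100
  x_2 = 20 + 0.618*5 = 23.0900
Compare f(x_1) and f(x_2) to determine which subinterval to keep.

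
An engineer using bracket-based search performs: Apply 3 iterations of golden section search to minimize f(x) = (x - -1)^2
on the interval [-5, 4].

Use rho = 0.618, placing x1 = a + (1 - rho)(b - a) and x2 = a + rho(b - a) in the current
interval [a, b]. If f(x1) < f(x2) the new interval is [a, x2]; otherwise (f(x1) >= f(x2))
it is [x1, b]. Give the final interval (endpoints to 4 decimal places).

Golden section search for min of f(x) = (x - -1)^2 on [-5, 4].
Each step: x1 = a + (1 - rho)(b - a), x2 = a + rho(b - a); if f(x1) < f(x2) keep [a, x2], otherwise keep [x1, b].
Step 1: [-5.0000, 4.0000], x1=-1.5620 (f=0.3158), x2=0.5620 (f=2.4398); f(x1) < f(x2) => keep [-5.0000, 0.5620]
Step 2: [-5.0000, 0.5620], x1=-2.8753 (f=3.5168), x2=-1.5627 (f=0.3166); f(x1) > f(x2) => keep [-2.8753, 0.5620]
Step 3: [-2.8753, 0.5620], x1=-1.5623 (f=0.3161), x2=-0.7511 (f=0.0620); f(x1) > f(x2) => keep [-1.5623, 0.5620]
Final interval: [-1.5623, 0.5620]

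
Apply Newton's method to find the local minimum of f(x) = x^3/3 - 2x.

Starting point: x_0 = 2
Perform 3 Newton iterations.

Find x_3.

f(x) = x^3/3 - 2x
f'(x) = x^2 - 2, f''(x) = 2x
Newton update: x_{n+1} = x_n - (x_n^2 - 2)/(2*x_n)
Step 1: x_0 = 2, f'=2, f''=4, x_1 = 3/2
Step 2: x_1 = 3/2, f'=1/4, f''=3, x_2 = 17/12
Step 3: x_2 = 17/12, f'=1/144, f''=17/6, x_3 = 577/408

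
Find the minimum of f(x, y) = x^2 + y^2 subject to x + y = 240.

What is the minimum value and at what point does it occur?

Substitute y = 240 - x into f(x,y) = x^2 + y^2:
g(x) = x^2 + (240 - x)^2 = 2x^2 - 480x + 57600
g'(x) = 4x - 480 = 0  =>  x = 120
y = 240 - 120 = 120
Minimum value = 120^2 + 120^2 = 28800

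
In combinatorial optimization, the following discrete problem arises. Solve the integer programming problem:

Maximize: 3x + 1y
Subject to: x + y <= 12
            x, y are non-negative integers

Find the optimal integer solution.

Objective: 3x + 1y, constraint: x + y <= 12
Coefficient of x is 3 >= coefficient of y is 1, so allocate the entire budget to x.
Optimal: x = 12, y = 0, value = 36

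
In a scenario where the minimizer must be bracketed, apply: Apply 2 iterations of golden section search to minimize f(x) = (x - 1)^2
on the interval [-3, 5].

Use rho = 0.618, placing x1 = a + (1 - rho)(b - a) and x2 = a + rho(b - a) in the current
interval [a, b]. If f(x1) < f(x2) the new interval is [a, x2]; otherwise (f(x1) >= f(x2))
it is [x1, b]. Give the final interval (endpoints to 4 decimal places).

Golden section search for min of f(x) = (x - 1)^2 on [-3, 5].
Each step: x1 = a + (1 - rho)(b - a), x2 = a + rho(b - a); if f(x1) < f(x2) keep [a, x2], otherwise keep [x1, b].
Step 1: [-3.0000, 5.0000], x1=0.0560 (f=0.8911), x2=1.9440 (f=0.8911); f(x1) = f(x2) (tie, not '<') => keep [0.0560, 5.0000]
Step 2: [0.0560, 5.0000], x1=1.9446 (f=0.8923), x2=3.1114 (f=4.4580); f(x1) < f(x2) => keep [0.0560, 3.1114]
Final interval: [0.0560, 3.1114]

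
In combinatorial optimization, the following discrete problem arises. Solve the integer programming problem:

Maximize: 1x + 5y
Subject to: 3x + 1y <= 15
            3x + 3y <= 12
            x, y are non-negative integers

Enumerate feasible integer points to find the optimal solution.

Constraint 1: 3x + 1y <= 15
Constraint 2: 3x + 3y <= 12
Feasible x range (need y >= 0): 0 <= x <= min(15/3, 12/3) => x in {0, ..., 4}.
Enumerate feasible integer points row by row (the coefficient of y is 5 > 0, so for each x the largest feasible y gives the best value):
  x = 0: y <= min((15 - 3*0)/1, (12 - 3*0)/3) => y in {0, ..., 4}; best 1*0 + 5*4 = 20
  x = 1: y <= min((15 - 3*1)/1, (12 - 3*1)/3) => y in {0, ..., 3}; best 1*1 + 5*3 = 16
  x = 2: y <= min((15 - 3*2)/1, (12 - 3*2)/3) => y in {0, ..., 2}; best 1*2 + 5*2 = 12
  x = 3: y <= min((15 - 3*3)/1, (12 - 3*3)/3) => y in {0, ..., 1}; best 1*3 + 5*1 = 8
  x = 4: y <= min((15 - 3*4)/1, (12 - 3*4)/3) => y in {0}; best 1*4 + 5*0 = 4
The maximum 1x + 5y = 20 is achieved at x = 0, y = 4.
Check: 3*0 + 1*4 = 4 <= 15 and 3*0 + 3*4 = 12 <= 12.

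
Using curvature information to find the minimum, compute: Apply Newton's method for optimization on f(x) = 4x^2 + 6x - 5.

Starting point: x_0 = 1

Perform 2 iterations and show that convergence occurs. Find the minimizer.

f(x) = 4x^2 + 6x - 5, f'(x) = 8x + (6), f''(x) = 8
Step 1: f'(1) = 14, x_1 = 1 - 14/8 = -3/4
Step 2: f'(-3/4) = 0, x_2 = -3/4 (converged)
Newton's method converges in 1 step for quadratics.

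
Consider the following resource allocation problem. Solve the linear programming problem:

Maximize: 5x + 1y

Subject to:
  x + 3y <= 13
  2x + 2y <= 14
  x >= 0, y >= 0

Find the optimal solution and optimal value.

Feasible vertices: (0, 0), (0, 13/3), (4, 3), (7, 0)
Objective 5x + 1y at each:
  (0, 0): 0
  (0, 13/3): 13/3
  (4, 3): 23
  (7, 0): 35
Maximum is 35 at (7, 0).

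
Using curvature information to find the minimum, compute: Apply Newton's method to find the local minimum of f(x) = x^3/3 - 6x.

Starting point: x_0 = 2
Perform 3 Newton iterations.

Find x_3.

f(x) = x^3/3 - 6x
f'(x) = x^2 - 6, f''(x) = 2x
Newton update: x_{n+1} = x_n - (x_n^2 - 6)/(2*x_n)
Step 1: x_0 = 2, f'=-2, f''=4, x_1 = 5/2
Step 2: x_1 = 5/2, f'=1/4, f''=5, x_2 = 49/20
Step 3: x_2 = 49/20, f'=1/400, f''=49/10, x_3 = 4801/1960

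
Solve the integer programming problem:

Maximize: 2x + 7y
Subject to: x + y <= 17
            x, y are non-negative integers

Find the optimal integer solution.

Objective: 2x + 7y, constraint: x + y <= 17
Coefficient of y is 7 > coefficient of x is 2, so allocate the entire budget to y.
Optimal: x = 0, y = 17, value = 119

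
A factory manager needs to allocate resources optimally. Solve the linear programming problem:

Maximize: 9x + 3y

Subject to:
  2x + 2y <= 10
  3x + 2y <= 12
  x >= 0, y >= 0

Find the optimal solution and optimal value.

Feasible vertices: (0, 0), (0, 5), (2, 3), (4, 0)
Objective 9x + 3y at each:
  (0, 0): 0
  (0, 5): 15
  (2, 3): 27
  (4, 0): 36
Maximum is 36 at (4, 0).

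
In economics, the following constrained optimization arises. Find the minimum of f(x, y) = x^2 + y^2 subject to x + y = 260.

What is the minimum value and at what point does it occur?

Substitute y = 260 - x into f(x,y) = x^2 + y^2:
g(x) = x^2 + (260 - x)^2 = 2x^2 - 520x + 67600
g'(x) = 4x - 520 = 0  =>  x = 130
y = 260 - 130 = 130
Minimum value = 130^2 + 130^2 = 33800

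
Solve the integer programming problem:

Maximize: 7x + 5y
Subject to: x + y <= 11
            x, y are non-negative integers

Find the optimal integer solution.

Objective: 7x + 5y, constraint: x + y <= 11
Coefficient of x is 7 >= coefficient of y is 5, so allocate the entire budget to x.
Optimal: x = 11, y = 0, value = 77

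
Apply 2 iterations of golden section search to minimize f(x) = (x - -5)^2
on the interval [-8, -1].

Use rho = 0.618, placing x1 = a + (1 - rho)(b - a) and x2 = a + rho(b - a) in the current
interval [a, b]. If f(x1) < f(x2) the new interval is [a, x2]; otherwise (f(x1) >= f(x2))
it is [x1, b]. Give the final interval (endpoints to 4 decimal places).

Golden section search for min of f(x) = (x - -5)^2 on [-8, -1].
Each step: x1 = a + (1 - rho)(b - a), x2 = a + rho(b - a); if f(x1) < f(x2) keep [a, x2], otherwise keep [x1, b].
Step 1: [-8.0000, -1.0000], x1=-5.3260 (f=0.1063), x2=-3.6740 (f=1.7583); f(x1) < f(x2) => keep [-8.0000, -3.6740]
Step 2: [-8.0000, -3.6740], x1=-6.3475 (f=1.8157), x2=-5.3265 (f=0.1066); f(x1) > f(x2) => keep [-6.3475, -3.6740]
Final interval: [-6.3475, -3.6740]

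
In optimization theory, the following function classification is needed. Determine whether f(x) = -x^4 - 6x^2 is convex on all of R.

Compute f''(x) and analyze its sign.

f(x) = -x^4 - 6x^2
f'(x) = -4x^3 + -12x
f''(x) = -12x^2 + -12
f''(x) = -12x^2 + -12 <= -12 < 0 for all x
Therefore, f is concave on R.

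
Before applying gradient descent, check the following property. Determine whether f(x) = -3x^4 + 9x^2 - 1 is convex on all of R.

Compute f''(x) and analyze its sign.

f(x) = -3x^4 + 9x^2 - 1
f'(x) = -12x^3 + 18x
f''(x) = -36x^2 + 18
f''(x) = -36x^2 + 18 -> -inf as |x| -> inf
Therefore, f is not globally convex on R.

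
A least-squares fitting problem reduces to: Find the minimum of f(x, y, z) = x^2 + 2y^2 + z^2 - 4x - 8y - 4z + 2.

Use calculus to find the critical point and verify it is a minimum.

f(x,y,z) = x^2 + 2y^2 + z^2 - 4x - 8y - 4z + 2
df/dx = 2x + (-4) = 0 => x = 2
df/dy = 4y + (-8) = 0 => y = 2
df/dz = 2z + (-4) = 0 => z = 2
f(2,2,2) = 1*(2)^2 + 2*(2)^2 + 1*(2)^2 + -4*(2) + -8*(2) + -4*(2) + 2 = -14
Hessian is diagonal with entries 2, 4, 2 > 0, confirmed minimum.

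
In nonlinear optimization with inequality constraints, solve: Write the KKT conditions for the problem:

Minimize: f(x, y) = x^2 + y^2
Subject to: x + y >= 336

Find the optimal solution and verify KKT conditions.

KKT conditions for min x^2 + y^2 s.t. x + y >= 336:
Stationarity: 2x = mu, 2y = mu
So x = y = mu/2.
Complementary slackness: mu*(x + y - 336) = 0
Primal feasibility: x + y >= 336; dual feasibility: mu >= 0
If mu = 0 then x = y = 0, but 0 + 0 < 336 is infeasible, so the constraint is active.
Constraint active: x + y = 2*(mu/2) = 336 => mu = 336
x = y = 168, f = 56448
Verify: stationarity 2*168 = 336 = mu; primal 168 + 168 = 336 >= 336; dual mu = 336 >= 0; complementary slackness 336*(336 - 336) = 0. All KKT conditions hold.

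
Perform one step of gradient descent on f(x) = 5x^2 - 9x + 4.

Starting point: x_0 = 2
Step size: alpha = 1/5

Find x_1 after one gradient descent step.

f(x) = 5x^2 - 9x + 4
f'(x) = 10x - 9
f'(2) = 10*2 + (-9) = 11
x_1 = x_0 - alpha * f'(x_0) = 2 - 1/5 * 11 = -1/5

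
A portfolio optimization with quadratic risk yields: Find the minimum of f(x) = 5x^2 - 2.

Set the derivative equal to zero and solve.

f(x) = 5x^2 - 2
f'(x) = 10x + (0) = 0
x = 0/10 = 0
f(0) = -2
Since f''(x) = 10 > 0, this is a minimum.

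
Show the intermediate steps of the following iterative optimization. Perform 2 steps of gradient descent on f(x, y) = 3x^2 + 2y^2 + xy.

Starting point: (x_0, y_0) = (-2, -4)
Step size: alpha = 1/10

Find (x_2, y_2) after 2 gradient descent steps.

f(x,y) = 3x^2 + 2y^2 + xy
grad_x = 6x + 1y, grad_y = 4y + 1x
Step 1: grad = (-16, -18), (-2/5, -11/5)
Step 2: grad = (-23/5, -46/5), (3/50, -32/25)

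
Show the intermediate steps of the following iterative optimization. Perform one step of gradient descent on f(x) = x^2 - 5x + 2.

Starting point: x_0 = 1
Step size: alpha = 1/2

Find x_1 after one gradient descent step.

f(x) = x^2 - 5x + 2
f'(x) = 2x - 5
f'(1) = 2*1 + (-5) = -3
x_1 = x_0 - alpha * f'(x_0) = 1 - 1/2 * -3 = 5/2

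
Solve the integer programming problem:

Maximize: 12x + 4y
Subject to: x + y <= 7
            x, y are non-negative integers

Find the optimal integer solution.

Objective: 12x + 4y, constraint: x + y <= 7
Coefficient of x is 12 >= coefficient of y is 4, so allocate the entire budget to x.
Optimal: x = 7, y = 0, value = 84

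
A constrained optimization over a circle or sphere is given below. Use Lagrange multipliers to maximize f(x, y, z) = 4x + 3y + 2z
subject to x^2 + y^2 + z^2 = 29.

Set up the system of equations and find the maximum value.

Lagrange conditions: 4 = 2*lambda*x, 3 = 2*lambda*y, 2 = 2*lambda*z
So x:4 = y:3 = z:2, i.e. x = 4t, y = 3t, z = 2t
Constraint: t^2*(4^2 + 3^2 + 2^2) = 29
  t^2 * 29 = 29  =>  t = sqrt(1)
Maximum = 4*4t + 3*3t + 2*2t = 29*sqrt(1) = 29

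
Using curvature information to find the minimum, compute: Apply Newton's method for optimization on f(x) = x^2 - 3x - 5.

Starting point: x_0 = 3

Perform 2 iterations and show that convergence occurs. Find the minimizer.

f(x) = x^2 - 3x - 5, f'(x) = 2x + (-3), f''(x) = 2
Step 1: f'(3) = 3, x_1 = 3 - 3/2 = 3/2
Step 2: f'(3/2) = 0, x_2 = 3/2 (converged)
Newton's method converges in 1 step for quadratics.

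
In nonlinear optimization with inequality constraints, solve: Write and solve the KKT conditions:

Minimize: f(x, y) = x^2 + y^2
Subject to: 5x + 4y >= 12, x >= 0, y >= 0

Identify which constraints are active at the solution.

KKT conditions for min x^2 + y^2 s.t. 5x + 4y >= 12, x >= 0, y >= 0:
Stationarity: 2x = mu*5 + mu_x, 2y = mu*4 + mu_y, with mu, mu_x, mu_y >= 0
Complementary slackness: mu*(5x + 4y - 12) = 0, mu_x*x = 0, mu_y*y = 0
(0, 0) is infeasible (5*0 + 4*0 < 12), so if mu = 0 stationarity would force x = mu_x/2 >= 0, y = mu_y/2 >= 0 with mu_x*x = mu_y*y = 0, i.e. x = y = 0: contradiction. Hence mu > 0 and 5x + 4y = 12 is active.
Try x > 0, y > 0 (so mu_x = mu_y = 0): x = 5*mu/2, y = 4*mu/2
Substitute: 5*(5*mu/2) + 4*(4*mu/2) = 12
  mu*41/2 = 12 => mu = 24/41
x* = 60/41 > 0, y* = 48/41 > 0, consistent with mu_x = mu_y = 0.
f is convex and the constraints are linear, so this KKT point is the global minimum.
f* = 144/41
Active constraints: 5x + 4y >= 12 (holds with equality, mu = 24/41 > 0); x >= 0 and y >= 0 are inactive (mu_x = mu_y = 0).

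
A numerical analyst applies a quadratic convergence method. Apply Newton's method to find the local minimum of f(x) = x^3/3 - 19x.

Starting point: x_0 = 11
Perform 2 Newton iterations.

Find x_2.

f(x) = x^3/3 - 19x
f'(x) = x^2 - 19, f''(x) = 2x
Newton update: x_{n+1} = x_n - (x_n^2 - 19)/(2*x_n)
Step 1: x_0 = 11, f'=102, f''=22, x_1 = 70/11
Step 2: x_1 = 70/11, f'=2601/121, f''=140/11, x_2 = 7199/1540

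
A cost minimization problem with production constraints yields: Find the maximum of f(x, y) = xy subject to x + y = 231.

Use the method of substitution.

Substitute y = 231 - x into f(x,y) = xy:
g(x) = x(231 - x) = 231x - x^2
g'(x) = 231 - 2x = 0  =>  x = 231/2
y = 231 - 231/2 = 231/2
Maximum value = (231/2) * (231/2) = 53361/4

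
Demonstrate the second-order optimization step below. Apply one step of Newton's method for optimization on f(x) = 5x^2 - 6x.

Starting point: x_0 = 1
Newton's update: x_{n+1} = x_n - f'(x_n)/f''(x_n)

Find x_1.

f(x) = 5x^2 - 6x
f'(x) = 10x + (-6), f''(x) = 10
Newton step: x_1 = x_0 - f'(x_0)/f''(x_0)
f'(1) = 4
x_1 = 1 - 4/10 = 3/5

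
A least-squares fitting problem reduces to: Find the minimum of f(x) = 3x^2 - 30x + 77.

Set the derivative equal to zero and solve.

f(x) = 3x^2 - 30x + 77
f'(x) = 6x + (-30) = 0
x = 30/6 = 5
f(5) = 2
Since f''(x) = 6 > 0, this is a minimum.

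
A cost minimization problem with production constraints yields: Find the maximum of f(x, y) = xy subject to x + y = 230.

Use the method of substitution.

Substitute y = 230 - x into f(x,y) = xy:
g(x) = x(230 - x) = 230x - x^2
g'(x) = 230 - 2x = 0  =>  x = 115
y = 230 - 115 = 115
Maximum value = 115 * 115 = 13225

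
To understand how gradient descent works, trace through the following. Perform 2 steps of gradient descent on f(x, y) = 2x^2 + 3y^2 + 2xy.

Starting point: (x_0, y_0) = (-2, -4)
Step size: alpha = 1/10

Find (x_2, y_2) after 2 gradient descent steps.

f(x,y) = 2x^2 + 3y^2 + 2xy
grad_x = 4x + 2y, grad_y = 6y + 2x
Step 1: grad = (-16, -28), (-2/5, -6/5)
Step 2: grad = (-4, -8), (0, -2/5)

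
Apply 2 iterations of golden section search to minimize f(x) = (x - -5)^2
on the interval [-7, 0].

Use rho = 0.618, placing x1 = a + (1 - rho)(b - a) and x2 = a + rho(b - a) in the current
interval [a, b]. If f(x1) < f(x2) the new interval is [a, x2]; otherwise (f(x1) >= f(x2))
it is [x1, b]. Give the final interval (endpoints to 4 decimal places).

Golden section search for min of f(x) = (x - -5)^2 on [-7, 0].
Each step: x1 = a + (1 - rho)(b - a), x2 = a + rho(b - a); if f(x1) < f(x2) keep [a, x2], otherwise keep [x1, b].
Step 1: [-7.0000, 0.0000], x1=-4.3260 (f=0.4543), x2=-2.6740 (f=5.4103); f(x1) < f(x2) => keep [-7.0000, -2.6740]
Step 2: [-7.0000, -2.6740], x1=-5.3475 (f=0.1207), x2=-4.3265 (f=0.4536); f(x1) < f(x2) => keep [-7.0000, -4.3265]
Final interval: [-7.0000, -4.3265]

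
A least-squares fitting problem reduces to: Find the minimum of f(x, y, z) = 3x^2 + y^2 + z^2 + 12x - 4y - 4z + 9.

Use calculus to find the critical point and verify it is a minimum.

f(x,y,z) = 3x^2 + y^2 + z^2 + 12x - 4y - 4z + 9
df/dx = 6x + (12) = 0 => x = -2
df/dy = 2y + (-4) = 0 => y = 2
df/dz = 2z + (-4) = 0 => z = 2
f(-2,2,2) = 3*(-2)^2 + 1*(2)^2 + 1*(2)^2 + 12*(-2) + -4*(2) + -4*(2) + 9 = -11
Hessian is diagonal with entries 6, 2, 2 > 0, confirmed minimum.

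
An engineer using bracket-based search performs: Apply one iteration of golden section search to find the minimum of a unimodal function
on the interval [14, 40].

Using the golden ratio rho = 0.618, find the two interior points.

Golden section search on [14, 40].
Golden ratio rho = 0.618 (approx).
Interior points:
  x_1 = 14 + (1-0.618)*26 = 23.9320
  x_2 = 14 + 0.618*26 = 30.0680
Compare f(x_1) and f(x_2) to determine which subinterval to keep.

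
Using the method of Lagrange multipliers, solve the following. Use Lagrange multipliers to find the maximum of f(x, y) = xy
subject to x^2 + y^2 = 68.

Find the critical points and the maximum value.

Lagrange conditions: y = 2*lambda*x and x = 2*lambda*y
If x = 0 then y = 0, violating the constraint, so x, y != 0.
Dividing: y/x = x/y => x^2 = y^2 => y = x or y = -x
Constraint: 2x^2 = 68 => x^2 = 34 => x = +/-sqrt(34)
Critical points: (sqrt(34), sqrt(34)), (-sqrt(34), -sqrt(34)), (sqrt(34), -sqrt(34)), (-sqrt(34), sqrt(34))
  y = x:  xy = x^2 = 34  at (sqrt(34), sqrt(34)) and (-sqrt(34), -sqrt(34))
  y = -x: xy = -x^2 = -34 at (sqrt(34), -sqrt(34)) and (-sqrt(34), sqrt(34))
Maximum xy = 34 at (sqrt(34), sqrt(34)) and (-sqrt(34), -sqrt(34))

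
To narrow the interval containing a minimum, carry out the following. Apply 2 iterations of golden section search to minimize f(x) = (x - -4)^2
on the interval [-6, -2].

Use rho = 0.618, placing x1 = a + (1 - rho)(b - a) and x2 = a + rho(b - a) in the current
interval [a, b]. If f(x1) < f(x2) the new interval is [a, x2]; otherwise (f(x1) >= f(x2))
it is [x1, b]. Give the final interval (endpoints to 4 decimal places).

Golden section search for min of f(x) = (x - -4)^2 on [-6, -2].
Each step: x1 = a + (1 - rho)(b - a), x2 = a + rho(b - a); if f(x1) < f(x2) keep [a, x2], otherwise keep [x1, b].
Step 1: [-6.0000, -2.0000], x1=-4.4720 (f=0.2228), x2=-3.5280 (f=0.2228); f(x1) = f(x2) (tie, not '<') => keep [-4.4720, -2.0000]
Step 2: [-4.4720, -2.0000], x1=-3.5277 (f=0.2231), x2=-2.9443 (f=1.1145); f(x1) < f(x2) => keep [-4.4720, -2.9443]
Final interval: [-4.4720, -2.9443]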